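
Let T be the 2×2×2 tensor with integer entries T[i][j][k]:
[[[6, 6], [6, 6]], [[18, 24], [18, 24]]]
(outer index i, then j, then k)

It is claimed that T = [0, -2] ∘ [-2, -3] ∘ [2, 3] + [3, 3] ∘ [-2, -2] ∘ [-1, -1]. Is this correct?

No

Reconstruct entry (1,0,0) from the claimed factors: Σₗ aₗ[1]bₗ[0]cₗ[0] = (-2)·(-2)·(2) + (3)·(-2)·(-1) = 14, but T[1,0,0] = 18. The claim is false.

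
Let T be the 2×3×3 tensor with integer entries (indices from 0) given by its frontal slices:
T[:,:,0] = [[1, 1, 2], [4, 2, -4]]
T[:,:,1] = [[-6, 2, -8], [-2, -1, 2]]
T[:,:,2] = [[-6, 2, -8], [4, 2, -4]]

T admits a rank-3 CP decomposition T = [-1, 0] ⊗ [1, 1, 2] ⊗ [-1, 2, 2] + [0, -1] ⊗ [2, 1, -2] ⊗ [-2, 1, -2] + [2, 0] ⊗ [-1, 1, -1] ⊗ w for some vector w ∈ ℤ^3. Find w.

w = [0, 2, 2]

Subtract the known terms from T to get the rank-1 residual R = [2, 0] ⊗ [-1, 1, -1] ⊗ w, so R[i,j,k] = a[i]·b[j]·w[k]. Pick indices with nonzero a[0]·b[0] = (2)·(-1) = -2. Only the fibre through (0,0,·) is needed: R[0,0,:] = T[0,0,:] − Σₗ aₗ[0]bₗ[0]cₗ = [1, -6, -6] − (-1)·(1)·[-1, 2, 2] − (0)·(2)·[-2, 1, -2] = [0, -4, -4]. Then w[k] = R[0,0,k] / -2 for each k, giving w = [0, -4, -4] / -2 = [0, 2, 2].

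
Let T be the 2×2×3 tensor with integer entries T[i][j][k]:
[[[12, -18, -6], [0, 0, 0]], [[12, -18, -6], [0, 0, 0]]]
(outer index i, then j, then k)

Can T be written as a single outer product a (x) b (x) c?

If T = a (x) b (x) c then every fibre of T is a multiple of the corresponding factor, so read the factors off the fibres through the nonzero entry T[0,0,0] = 12.
The mode-1 fibre T[:,0,0] = [12, 12] gives a = [1, 1] (primitive direction); the mode-2 fibre T[0,:,0] = [12, 0] gives b = [1, 0]; then c[k] = T[0,0,k] / (a[0]·b[0]) = [12, -18, -6] / 1 = [12, -18, -6].
Expanding [1, 1] (x) [1, 0] (x) [12, -18, -6] reproduces all 12 entries of T, so T = [1, 1] (x) [1, 0] (x) [12, -18, -6] and rank(T) ≤ 1.
Equivalently every frontal slice T[:,:,k] is c[k] times the rank-1 matrix [1, 1] (x) [1, 0]. So T has rank 1 (it is nonzero).

Yes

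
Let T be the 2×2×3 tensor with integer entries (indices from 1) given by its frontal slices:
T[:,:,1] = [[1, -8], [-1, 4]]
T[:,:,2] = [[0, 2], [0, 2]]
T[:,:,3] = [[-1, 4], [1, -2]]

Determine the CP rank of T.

3

Lower bound: the mode-3 unfolding of T (rows indexed by k, columns by (i,j) = (1,1), (1,2), (2,1), (2,2)) is [[1, -8, -1, 4], [0, 2, 0, 2], [-1, 4, 1, -2]].
There the 3×3 minor on rows k ∈ {1, 2, 3}, columns (i,j) ∈ {(1,1), (1,2), (2,2)} is det [[1, -8, 4], [0, 2, 2], [-1, 4, -2]] = 12 ≠ 0, so this unfolding has rank ≥ 3; CP rank is at least every unfolding rank, so rank(T) ≥ 3. (This is only a lower bound: in general the CP rank may exceed every unfolding rank, so we still need to exhibit 3 rank-1 terms summing to T.)
Upper bound: T is a sum of 3 rank-1 terms, T = (1, -1) (x) (1, 0) (x) (1, 0, -1) + (1, 1) (x) (0, 1) (x) (0, 2, 0) + (2, -1) (x) (0, 1) (x) (-4, 0, 2) (written with every a and b primitive with positive leading entry and the scale carried by c; CP decompositions are not unique, and this one is verified by expanding entrywise), so rank(T) ≤ 3.
These bounds meet, so rank(T) = 3.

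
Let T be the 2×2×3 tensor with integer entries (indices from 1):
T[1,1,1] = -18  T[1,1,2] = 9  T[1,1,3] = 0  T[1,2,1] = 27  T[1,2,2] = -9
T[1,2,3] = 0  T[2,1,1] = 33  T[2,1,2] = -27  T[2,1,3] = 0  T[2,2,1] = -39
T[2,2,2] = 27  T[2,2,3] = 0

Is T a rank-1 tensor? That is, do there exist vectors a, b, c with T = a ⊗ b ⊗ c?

No

The mode-3 unfolding of T (rows indexed by k, columns by (i,j) = (1,1), (1,2), (2,1), (2,2)) is [[-18, 27, 33, -39], [9, -9, -27, 27], [0, 0, 0, 0]].
There the 2×2 minor on rows k ∈ {1, 2}, columns (i,j) ∈ {(1,1), (1,2)} is det [[-18, 27], [9, -9]] = -81 ≠ 0, so this unfolding has rank ≥ 2; CP rank is at least every unfolding rank, so rank(T) ≥ 2.
In particular rank(T) ≥ 2 > 1, so T is not rank-1.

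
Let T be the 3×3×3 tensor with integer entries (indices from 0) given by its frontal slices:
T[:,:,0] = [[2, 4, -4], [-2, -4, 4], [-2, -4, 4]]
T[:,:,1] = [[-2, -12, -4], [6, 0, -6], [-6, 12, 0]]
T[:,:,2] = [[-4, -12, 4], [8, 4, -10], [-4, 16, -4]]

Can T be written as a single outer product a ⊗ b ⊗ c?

No

The mode-3 unfolding of T (rows indexed by k, columns by (i,j) = (0,0), (0,1), (0,2), (1,0), (1,1), (1,2), (2,0), (2,1), (2,2)) is [[2, 4, -4, -2, -4, 4, -2, -4, 4], [-2, -12, -4, 6, 0, -6, -6, 12, 0], [-4, -12, 4, 8, 4, -10, -4, 16, -4]].
There the 3×3 minor on rows k ∈ {0, 1, 2}, columns (i,j) ∈ {(0,0), (0,1), (1,0)} is det [[2, 4, -2], [-2, -12, 6], [-4, -12, 8]] = -32 ≠ 0, so this unfolding has rank ≥ 3; CP rank is at least every unfolding rank, so rank(T) ≥ 3.
In particular rank(T) ≥ 3 > 1, so T is not rank-1.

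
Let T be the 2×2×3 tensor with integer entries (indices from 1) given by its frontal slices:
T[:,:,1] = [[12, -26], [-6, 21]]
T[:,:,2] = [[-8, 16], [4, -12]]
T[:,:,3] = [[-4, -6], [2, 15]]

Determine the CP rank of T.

2

Lower bound: the mode-3 unfolding of T (rows indexed by k, columns by (i,j) = (1,1), (1,2), (2,1), (2,2)) is [[12, -26, -6, 21], [-8, 16, 4, -12], [-4, -6, 2, 15]].
There the 2×2 minor on rows k ∈ {1, 2}, columns (i,j) ∈ {(1,1), (1,2)} is det [[12, -26], [-8, 16]] = -16 ≠ 0, so this unfolding has rank ≥ 2; CP rank is at least every unfolding rank, so rank(T) ≥ 2. (This is only a lower bound: in general the CP rank may exceed every unfolding rank, so we still need to exhibit 2 rank-1 terms summing to T.)
Upper bound — finding two terms. Write S_k = T[:,:,k] for the frontal slices: S₁ = [[12, -26], [-6, 21]], S₂ = [[-8, 16], [4, -12]], S₃ = [[-4, -6], [2, 15]].
If T = a₁ ⊗ b₁ ⊗ c₁ + a₂ ⊗ b₂ ⊗ c₂ then each S_k = c₁[k]·a₁b₁ᵀ + c₂[k]·a₂b₂ᵀ. S₁ and S₂ are linearly independent, so a₁b₁ᵀ and a₂b₂ᵀ must span the same plane of matrices: they are the rank-1 matrices of the form x·S₁ + y·S₂.
det(x·S₁ + y·S₂) is 96·x² − 112·xy + 32·y² = 16·(3·x − 2·y)(2·x − y), vanishing at (x:y) = (2:3) and (1:2).
M₁ = 2·S₁ + 3·S₂ = [[0, -4], [0, 6]] = (-2)·[2, -3][0, 1]ᵀ and M₂ = S₁ + 2·S₂ = [[-4, 6], [2, -3]] = −[2, -1][2, -3]ᵀ, so take a₁ = [2, -3], b₁ = [0, 1], a₂ = [2, -1], b₂ = [2, -3].
Each slice is an integer combination of E₁ = a₁b₁ᵀ and E₂ = a₂b₂ᵀ: S₁ = −4·E₁ + 3·E₂, S₂ = 2·E₁ − 2·E₂, S₃ = −6·E₁ − E₂; reading off coefficients, c₁ = [-4, 2, -6] and c₂ = [3, -2, -1].
Hence T = [2, -3] ⊗ [0, 1] ⊗ [-4, 2, -6] + [2, -1] ⊗ [2, -3] ⊗ [3, -2, -1], so rank(T) ≤ 2.
These bounds meet, so rank(T) = 2.
Check entry T[1,2,3] = -6: (2)·(1)·(-6) + (2)·(-3)·(-1) = -6.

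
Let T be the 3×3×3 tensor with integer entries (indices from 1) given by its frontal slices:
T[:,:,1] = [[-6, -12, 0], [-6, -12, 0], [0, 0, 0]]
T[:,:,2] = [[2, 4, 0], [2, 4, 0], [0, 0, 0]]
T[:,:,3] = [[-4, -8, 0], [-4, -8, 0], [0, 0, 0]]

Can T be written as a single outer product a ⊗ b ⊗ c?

Yes

If T = a ⊗ b ⊗ c then every fibre of T is a multiple of the corresponding factor, so read the factors off the fibres through the nonzero entry T[1,1,1] = -6.
The mode-1 fibre T[:,1,1] = [-6, -6, 0] gives a = (1, 1, 0) (primitive direction); the mode-2 fibre T[1,:,1] = [-6, -12, 0] gives b = (1, 2, 0); then c[k] = T[1,1,k] / (a[1]·b[1]) = [-6, 2, -4] / 1 = (-6, 2, -4).
Expanding (1, 1, 0) ⊗ (1, 2, 0) ⊗ (-6, 2, -4) reproduces all 27 entries of T, so T = (1, 1, 0) ⊗ (1, 2, 0) ⊗ (-6, 2, -4) and rank(T) ≤ 1.
Equivalently every frontal slice T[:,:,k] is c[k] times the rank-1 matrix (1, 1, 0) ⊗ (1, 2, 0). So T has rank 1 (it is nonzero).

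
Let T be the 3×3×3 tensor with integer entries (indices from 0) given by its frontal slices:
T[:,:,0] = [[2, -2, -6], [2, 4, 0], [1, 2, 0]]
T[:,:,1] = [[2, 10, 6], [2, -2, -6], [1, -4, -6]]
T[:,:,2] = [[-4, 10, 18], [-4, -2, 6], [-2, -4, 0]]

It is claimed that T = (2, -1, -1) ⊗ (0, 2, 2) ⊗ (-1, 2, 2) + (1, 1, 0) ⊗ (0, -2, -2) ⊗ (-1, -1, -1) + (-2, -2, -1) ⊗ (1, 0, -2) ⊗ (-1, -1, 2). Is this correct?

Reconstruct entrywise from the claimed factors. For example, T[0,1,2] = 10 and Σₗ aₗ[0]bₗ[1]cₗ[2] = (2)·(2)·(2) + (1)·(-2)·(-1) + (-2)·(0)·(2) = 10; checking all 27 entries, every one matches. The claim holds.

Yes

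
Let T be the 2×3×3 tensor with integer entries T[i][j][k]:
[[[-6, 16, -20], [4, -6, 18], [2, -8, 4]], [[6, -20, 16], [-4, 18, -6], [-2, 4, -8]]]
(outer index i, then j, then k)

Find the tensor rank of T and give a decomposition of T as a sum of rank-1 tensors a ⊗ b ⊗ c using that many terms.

rank(T) = 2

Lower bound: the mode-3 unfolding of T (rows indexed by k, columns by (i,j) = (0,0), (0,1), (0,2), (1,0), (1,1), (1,2)) is [[-6, 4, 2, 6, -4, -2], [16, -6, -8, -20, 18, 4], [-20, 18, 4, 16, -6, -8]].
There the 2×2 minor on rows k ∈ {0, 1}, columns (i,j) ∈ {(0,0), (0,1)} is det [[-6, 4], [16, -6]] = -28 ≠ 0, so this unfolding has rank ≥ 2; CP rank is at least every unfolding rank, so rank(T) ≥ 2. (Unfolding ranks only ever bound the CP rank from below — rank(T) can be strictly larger than all of them — so the matching upper bound has to come from an explicit 2-term decomposition.)
Upper bound — finding two terms. Write S_k = T[:,:,k] for the frontal slices: S₀ = [[-6, 4, 2], [6, -4, -2]], S₁ = [[16, -6, -8], [-20, 18, 4]], S₂ = [[-20, 18, 4], [16, -6, -8]].
If T = a₁ ⊗ b₁ ⊗ c₁ + a₂ ⊗ b₂ ⊗ c₂ then each S_k = c₁[k]·a₁b₁ᵀ + c₂[k]·a₂b₂ᵀ. S₀ and S₁ are linearly independent, so a₁b₁ᵀ and a₂b₂ᵀ must span the same plane of matrices: they are the rank-1 matrices of the form x·S₀ + y·S₁.
The 2×2 minor of x·S₀ + y·S₁ on rows {0,1}, columns {0,1} is −56·xy + 168·y² = (-56)·(x − 3·y)(y), vanishing at (x:y) = (3:1) and (1:0).
M₁ = 3·S₀ + S₁ = [[-2, 6, -2], [-2, 6, -2]] = (-2)·[1, 1][1, -3, 1]ᵀ and M₂ = S₀ = [[-6, 4, 2], [6, -4, -2]] = (-2)·[1, -1][3, -2, -1]ᵀ, so take a₁ = [1, 1], b₁ = [1, -3, 1], a₂ = [1, -1], b₂ = [3, -2, -1].
Each slice is an integer combination of E₁ = a₁b₁ᵀ and E₂ = a₂b₂ᵀ: S₀ = −2·E₂, S₁ = −2·E₁ + 6·E₂, S₂ = −2·E₁ − 6·E₂; reading off coefficients, c₁ = [0, -2, -2] and c₂ = [-2, 6, -6].
Hence T = [1, 1] ⊗ [1, -3, 1] ⊗ [0, -2, -2] + [1, -1] ⊗ [3, -2, -1] ⊗ [-2, 6, -6], so rank(T) ≤ 2.
These bounds meet, so rank(T) = 2.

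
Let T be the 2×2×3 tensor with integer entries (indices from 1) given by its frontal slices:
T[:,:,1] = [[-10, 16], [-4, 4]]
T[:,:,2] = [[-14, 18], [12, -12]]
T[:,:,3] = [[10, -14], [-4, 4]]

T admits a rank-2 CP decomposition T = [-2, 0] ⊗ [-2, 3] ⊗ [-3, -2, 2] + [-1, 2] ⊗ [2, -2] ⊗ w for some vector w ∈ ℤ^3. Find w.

w = [-1, 3, -1]

Subtract the known terms from T to get the rank-1 residual R = [-1, 2] ⊗ [2, -2] ⊗ w, so R[i,j,k] = a[i]·b[j]·w[k]. Pick indices with nonzero a[1]·b[1] = (-1)·(2) = -2. Only the fibre through (1,1,·) is needed: R[1,1,:] = T[1,1,:] − Σₗ aₗ[1]bₗ[1]cₗ = [-10, -14, 10] − (-2)·(-2)·[-3, -2, 2] = [2, -6, 2]. Then w[k] = R[1,1,k] / -2 for each k, giving w = [2, -6, 2] / -2 = [-1, 3, -1].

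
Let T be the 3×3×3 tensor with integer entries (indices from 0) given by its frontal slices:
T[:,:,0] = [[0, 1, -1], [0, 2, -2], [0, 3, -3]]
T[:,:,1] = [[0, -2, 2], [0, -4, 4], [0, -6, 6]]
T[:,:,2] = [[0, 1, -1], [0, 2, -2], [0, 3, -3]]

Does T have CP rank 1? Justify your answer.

If T = a ⊗ b ⊗ c then every fibre of T is a multiple of the corresponding factor, so read the factors off the fibres through the nonzero entry T[0,1,0] = 1.
The mode-1 fibre T[:,1,0] = [1, 2, 3] gives a = [1, 2, 3] (primitive direction); the mode-2 fibre T[0,:,0] = [0, 1, -1] gives b = [0, 1, -1]; then c[k] = T[0,1,k] / (a[0]·b[1]) = [1, -2, 1] / 1 = [1, -2, 1].
Expanding [1, 2, 3] ⊗ [0, 1, -1] ⊗ [1, -2, 1] reproduces all 27 entries of T, so T = [1, 2, 3] ⊗ [0, 1, -1] ⊗ [1, -2, 1] and rank(T) ≤ 1.
Equivalently every frontal slice T[:,:,k] is c[k] times the rank-1 matrix [1, 2, 3] ⊗ [0, 1, -1]. So T has rank 1 (it is nonzero).

Yes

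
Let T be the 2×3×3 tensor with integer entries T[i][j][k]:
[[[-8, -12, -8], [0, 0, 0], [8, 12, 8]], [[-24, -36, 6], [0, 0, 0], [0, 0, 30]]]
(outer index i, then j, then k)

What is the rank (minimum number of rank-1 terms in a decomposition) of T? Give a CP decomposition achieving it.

rank(T) = 2

Lower bound: the mode-1 unfolding of T (rows indexed by i, columns by (j,k) = (0,0), (0,1), (0,2), (1,0), (1,1), (1,2), (2,0), (2,1), (2,2)) is [[-8, -12, -8, 0, 0, 0, 8, 12, 8], [-24, -36, 6, 0, 0, 0, 0, 0, 30]].
There the 2×2 minor on rows i ∈ {0, 1}, columns (j,k) ∈ {(0,0), (0,2)} is det [[-8, -8], [-24, 6]] = -240 ≠ 0, so this unfolding has rank ≥ 2; CP rank is at least every unfolding rank, so rank(T) ≥ 2. (Unfolding ranks only ever bound the CP rank from below — rank(T) can be strictly larger than all of them — so the matching upper bound has to come from an explicit 2-term decomposition.)
Upper bound — finding two terms. Write S_k = T[:,:,k] for the frontal slices: S₀ = [[-8, 0, 8], [-24, 0, 0]], S₁ = [[-12, 0, 12], [-36, 0, 0]], S₂ = [[-8, 0, 8], [6, 0, 30]].
If T = a₁ ⊗ b₁ ⊗ c₁ + a₂ ⊗ b₂ ⊗ c₂ then each S_k = c₁[k]·a₁b₁ᵀ + c₂[k]·a₂b₂ᵀ. S₀ and S₂ are linearly independent, so a₁b₁ᵀ and a₂b₂ᵀ must span the same plane of matrices: they are the rank-1 matrices of the form x·S₀ + y·S₂.
The 2×2 minor of x·S₀ + y·S₂ on rows {0,1}, columns {0,2} is 192·x² − 96·xy − 288·y² = 96·(2·x − 3·y)(x + y), vanishing at (x:y) = (3:2) and (1:-1).
M₁ = 3·S₀ + 2·S₂ = [[-40, 0, 40], [-60, 0, 60]] = (-20)·[2, 3][1, 0, -1]ᵀ and M₂ = S₀ − S₂ = [[0, 0, 0], [-30, 0, -30]] = (-30)·[0, 1][1, 0, 1]ᵀ, so take a₁ = [2, 3], b₁ = [1, 0, -1], a₂ = [0, 1], b₂ = [1, 0, 1].
Each slice is an integer combination of E₁ = a₁b₁ᵀ and E₂ = a₂b₂ᵀ: S₀ = −4·E₁ − 12·E₂, S₁ = −6·E₁ − 18·E₂, S₂ = −4·E₁ + 18·E₂; reading off coefficients, c₁ = [-4, -6, -4] and c₂ = [-12, -18, 18].
Hence T = [2, 3] ⊗ [1, 0, -1] ⊗ [-4, -6, -4] + [0, 1] ⊗ [1, 0, 1] ⊗ [-12, -18, 18], so rank(T) ≤ 2.
These bounds meet, so rank(T) = 2.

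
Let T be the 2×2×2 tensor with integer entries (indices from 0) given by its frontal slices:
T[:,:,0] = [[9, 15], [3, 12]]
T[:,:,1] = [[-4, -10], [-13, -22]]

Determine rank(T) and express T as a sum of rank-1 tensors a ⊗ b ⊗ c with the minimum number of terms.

rank(T) = 2

Lower bound: the mode-2 unfolding of T (rows indexed by j, columns by (i,k) = (0,0), (0,1), (1,0), (1,1)) is [[9, -4, 3, -13], [15, -10, 12, -22]].
There the 2×2 minor on rows j ∈ {0, 1}, columns (i,k) ∈ {(0,0), (0,1)} is det [[9, -4], [15, -10]] = -30 ≠ 0, so this unfolding has rank ≥ 2; CP rank is at least every unfolding rank, so rank(T) ≥ 2. (Flattening ranks never certify an upper bound on CP rank; for that we must actually write T with 2 rank-1 terms.)
Upper bound — finding two terms. Write S_k = T[:,:,k] for the frontal slices: S₀ = [[9, 15], [3, 12]], S₁ = [[-4, -10], [-13, -22]].
If T = a₁ ⊗ b₁ ⊗ c₁ + a₂ ⊗ b₂ ⊗ c₂ then each S_k = c₁[k]·a₁b₁ᵀ + c₂[k]·a₂b₂ᵀ. S₀ and S₁ are linearly independent, so a₁b₁ᵀ and a₂b₂ᵀ must span the same plane of matrices: they are the rank-1 matrices of the form x·S₀ + y·S₁.
det(x·S₀ + y·S₁) is 63·x² − 21·xy − 42·y² = 21·(3·x + 2·y)(x − y), vanishing at (x:y) = (2:-3) and (1:1).
M₁ = 2·S₀ − 3·S₁ = [[30, 60], [45, 90]] = 15·(2, 3)(1, 2)ᵀ and M₂ = S₀ + S₁ = [[5, 5], [-10, -10]] = 5·(1, -2)(1, 1)ᵀ, so take a₁ = (2, 3), b₁ = (1, 2), a₂ = (1, -2), b₂ = (1, 1).
Each slice is an integer combination of E₁ = a₁b₁ᵀ and E₂ = a₂b₂ᵀ: S₀ = 3·E₁ + 3·E₂, S₁ = −3·E₁ + 2·E₂; reading off coefficients, c₁ = (3, -3) and c₂ = (3, 2).
Hence T = (2, 3) ⊗ (1, 2) ⊗ (3, -3) + (1, -2) ⊗ (1, 1) ⊗ (3, 2), so rank(T) ≤ 2.
These bounds meet, so rank(T) = 2.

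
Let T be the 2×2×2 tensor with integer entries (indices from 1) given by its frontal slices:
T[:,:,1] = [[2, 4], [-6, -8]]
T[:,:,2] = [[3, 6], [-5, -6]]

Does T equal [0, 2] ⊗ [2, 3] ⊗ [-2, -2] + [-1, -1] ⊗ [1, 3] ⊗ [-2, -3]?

No

Reconstruct entry (1,2,1) from the claimed factors: Σₗ aₗ[1]bₗ[2]cₗ[1] = (0)·(3)·(-2) + (-1)·(3)·(-2) = 6, but T[1,2,1] = 4. The claim is false.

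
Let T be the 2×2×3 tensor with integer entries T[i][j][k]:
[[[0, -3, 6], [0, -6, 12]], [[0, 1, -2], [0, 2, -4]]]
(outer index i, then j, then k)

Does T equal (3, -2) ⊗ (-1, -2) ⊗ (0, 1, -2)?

No

Reconstruct entry (1,0,1) from the claimed factors: Σₗ aₗ[1]bₗ[0]cₗ[1] = (-2)·(-1)·(1) = 2, but T[1,0,1] = 1. The claim is false.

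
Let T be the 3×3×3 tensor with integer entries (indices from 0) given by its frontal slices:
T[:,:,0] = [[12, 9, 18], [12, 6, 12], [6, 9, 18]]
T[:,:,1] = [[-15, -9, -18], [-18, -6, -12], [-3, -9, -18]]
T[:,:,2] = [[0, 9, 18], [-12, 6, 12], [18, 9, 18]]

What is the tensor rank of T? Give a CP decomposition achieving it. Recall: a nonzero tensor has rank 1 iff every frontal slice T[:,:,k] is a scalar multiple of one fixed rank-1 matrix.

rank(T) = 2

Lower bound: the mode-2 unfolding of T (rows indexed by j, columns by (i,k) = (0,0), (0,1), (0,2), (1,0), (1,1), (1,2), (2,0), (2,1), (2,2)) is [[12, -15, 0, 12, -18, -12, 6, -3, 18], [9, -9, 9, 6, -6, 6, 9, -9, 9], [18, -18, 18, 12, -12, 12, 18, -18, 18]].
There the 2×2 minor on rows j ∈ {0, 1}, columns (i,k) ∈ {(0,0), (0,1)} is det [[12, -15], [9, -9]] = 27 ≠ 0, so this unfolding has rank ≥ 2; CP rank is at least every unfolding rank, so rank(T) ≥ 2. (Flattening ranks never certify an upper bound on CP rank; for that we must actually write T with 2 rank-1 terms.)
Upper bound — finding two terms. Write S_k = T[:,:,k] for the frontal slices: S₀ = [[12, 9, 18], [12, 6, 12], [6, 9, 18]], S₁ = [[-15, -9, -18], [-18, -6, -12], [-3, -9, -18]], S₂ = [[0, 9, 18], [-12, 6, 12], [18, 9, 18]].
If T = a₁ (x) b₁ (x) c₁ + a₂ (x) b₂ (x) c₂ then each S_k = c₁[k]·a₁b₁ᵀ + c₂[k]·a₂b₂ᵀ. S₀ and S₁ are linearly independent, so a₁b₁ᵀ and a₂b₂ᵀ must span the same plane of matrices: they are the rank-1 matrices of the form x·S₀ + y·S₁.
The 2×2 minor of x·S₀ + y·S₁ on rows {0,1}, columns {0,1} is −36·x² + 108·xy − 72·y² = (-36)·(x − 2·y)(x − y), vanishing at (x:y) = (2:1) and (1:1).
M₁ = 2·S₀ + S₁ = [[9, 9, 18], [6, 6, 12], [9, 9, 18]] = 3·[3, 2, 3][1, 1, 2]ᵀ and M₂ = S₀ + S₁ = [[-3, 0, 0], [-6, 0, 0], [3, 0, 0]] = (-3)·[1, 2, -1][1, 0, 0]ᵀ, so take a₁ = [3, 2, 3], b₁ = [1, 1, 2], a₂ = [1, 2, -1], b₂ = [1, 0, 0].
Each slice is an integer combination of E₁ = a₁b₁ᵀ and E₂ = a₂b₂ᵀ: S₀ = 3·E₁ + 3·E₂, S₁ = −3·E₁ − 6·E₂, S₂ = 3·E₁ − 9·E₂; reading off coefficients, c₁ = [3, -3, 3] and c₂ = [3, -6, -9].
Hence T = [3, 2, 3] (x) [1, 1, 2] (x) [3, -3, 3] + [1, 2, -1] (x) [1, 0, 0] (x) [3, -6, -9], so rank(T) ≤ 2.
These bounds meet, so rank(T) = 2.
Check entry T[1,2,1] = -12: (2)·(2)·(-3) + (2)·(0)·(-6) = -12.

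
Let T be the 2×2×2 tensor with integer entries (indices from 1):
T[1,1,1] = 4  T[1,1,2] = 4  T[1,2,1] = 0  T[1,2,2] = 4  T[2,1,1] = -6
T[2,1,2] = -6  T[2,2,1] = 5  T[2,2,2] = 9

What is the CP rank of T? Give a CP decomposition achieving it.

rank(T) = 2

Lower bound: the mode-1 unfolding of T (rows indexed by i, columns by (j,k) = (1,1), (1,2), (2,1), (2,2)) is [[4, 4, 0, 4], [-6, -6, 5, 9]].
There the 2×2 minor on rows i ∈ {1, 2}, columns (j,k) ∈ {(1,1), (2,1)} is det [[4, 0], [-6, 5]] = 20 ≠ 0, so this unfolding has rank ≥ 2; CP rank is at least every unfolding rank, so rank(T) ≥ 2. (Flattening ranks never certify an upper bound on CP rank; for that we must actually write T with 2 rank-1 terms.)
Upper bound — finding two terms. Write S_k = T[:,:,k] for the frontal slices: S₁ = [[4, 0], [-6, 5]], S₂ = [[4, 4], [-6, 9]].
If T = a₁ ⊗ b₁ ⊗ c₁ + a₂ ⊗ b₂ ⊗ c₂ then each S_k = c₁[k]·a₁b₁ᵀ + c₂[k]·a₂b₂ᵀ. S₁ and S₂ are linearly independent, so a₁b₁ᵀ and a₂b₂ᵀ must span the same plane of matrices: they are the rank-1 matrices of the form x·S₁ + y·S₂.
det(x·S₁ + y·S₂) is 20·x² + 80·xy + 60·y² = 20·(x + 3·y)(x + y), vanishing at (x:y) = (3:-1) and (1:-1).
M₁ = 3·S₁ − S₂ = [[8, -4], [-12, 6]] = 2·[2, -3][2, -1]ᵀ and M₂ = S₁ − S₂ = [[0, -4], [0, -4]] = (-4)·[1, 1][0, 1]ᵀ, so take a₁ = [2, -3], b₁ = [2, -1], a₂ = [1, 1], b₂ = [0, 1].
Each slice is an integer combination of E₁ = a₁b₁ᵀ and E₂ = a₂b₂ᵀ: S₁ = E₁ + 2·E₂, S₂ = E₁ + 6·E₂; reading off coefficients, c₁ = [1, 1] and c₂ = [2, 6].
Hence T = [2, -3] ⊗ [2, -1] ⊗ [1, 1] + [1, 1] ⊗ [0, 1] ⊗ [2, 6], so rank(T) ≤ 2.
These bounds meet, so rank(T) = 2.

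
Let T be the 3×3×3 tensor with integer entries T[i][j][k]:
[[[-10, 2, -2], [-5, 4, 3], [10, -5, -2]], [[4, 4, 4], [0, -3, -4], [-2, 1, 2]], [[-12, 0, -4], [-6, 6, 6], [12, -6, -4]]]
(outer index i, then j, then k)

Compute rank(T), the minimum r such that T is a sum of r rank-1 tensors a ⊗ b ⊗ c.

3

Lower bound: the mode-1 unfolding of T (rows indexed by i, columns by (j,k) = (0,0), (0,1), (0,2), (1,0), (1,1), (1,2), (2,0), (2,1), (2,2)) is [[-10, 2, -2, -5, 4, 3, 10, -5, -2], [4, 4, 4, 0, -3, -4, -2, 1, 2], [-12, 0, -4, -6, 6, 6, 12, -6, -4]].
There the 3×3 minor on rows i ∈ {0, 1, 2}, columns (j,k) ∈ {(0,0), (0,1), (1,0)} is det [[-10, 2, -5], [4, 4, 0], [-12, 0, -6]] = 48 ≠ 0, so this unfolding has rank ≥ 3; CP rank is at least every unfolding rank, so rank(T) ≥ 3. (Flattening ranks never certify an upper bound on CP rank; for that we must actually write T with 3 rank-1 terms.)
Upper bound: T is a sum of 3 rank-1 terms, T = [1, -2, 2] ⊗ [2, -1, 0] ⊗ [-1, -1, -1] + [1, -1, 2] ⊗ [0, 1, -1] ⊗ [-2, 1, 2] + [1, 0, 1] ⊗ [2, 1, -2] ⊗ [-4, 2, 0] (one valid choice — decompositions are not unique — normalised so each a, b is primitive with positive first nonzero entry; check it by expanding all entries), so rank(T) ≤ 3.
These bounds meet, so rank(T) = 3.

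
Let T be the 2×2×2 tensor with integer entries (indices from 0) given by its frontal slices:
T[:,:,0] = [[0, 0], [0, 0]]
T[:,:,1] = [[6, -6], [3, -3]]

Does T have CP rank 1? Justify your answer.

If T = a ⊗ b ⊗ c then every fibre of T is a multiple of the corresponding factor, so read the factors off the fibres through the nonzero entry T[0,0,1] = 6.
The mode-1 fibre T[:,0,1] = [6, 3] gives a = [2, 1] (primitive direction); the mode-2 fibre T[0,:,1] = [6, -6] gives b = [1, -1]; then c[k] = T[0,0,k] / (a[0]·b[0]) = [0, 6] / 2 = [0, 3].
Expanding [2, 1] ⊗ [1, -1] ⊗ [0, 3] reproduces all 8 entries of T, so T = [2, 1] ⊗ [1, -1] ⊗ [0, 3] and rank(T) ≤ 1.
Equivalently every frontal slice T[:,:,k] is c[k] times the rank-1 matrix [2, 1] ⊗ [1, -1]. So T has rank 1 (it is nonzero).

Yes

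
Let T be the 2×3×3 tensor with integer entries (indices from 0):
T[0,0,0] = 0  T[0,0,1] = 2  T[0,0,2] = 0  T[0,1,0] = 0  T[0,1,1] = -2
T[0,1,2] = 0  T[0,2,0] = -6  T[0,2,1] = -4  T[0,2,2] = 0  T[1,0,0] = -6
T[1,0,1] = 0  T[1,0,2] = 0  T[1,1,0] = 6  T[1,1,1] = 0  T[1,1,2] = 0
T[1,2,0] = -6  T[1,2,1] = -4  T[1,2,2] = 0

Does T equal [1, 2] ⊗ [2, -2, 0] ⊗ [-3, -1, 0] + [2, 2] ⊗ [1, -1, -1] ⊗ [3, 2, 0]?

Reconstruct entrywise from the claimed factors. For example, T[1,1,0] = 6 and Σₗ aₗ[1]bₗ[1]cₗ[0] = (2)·(-2)·(-3) + (2)·(-1)·(3) = 6; checking all 18 entries, every one matches. The claim holds.

Yes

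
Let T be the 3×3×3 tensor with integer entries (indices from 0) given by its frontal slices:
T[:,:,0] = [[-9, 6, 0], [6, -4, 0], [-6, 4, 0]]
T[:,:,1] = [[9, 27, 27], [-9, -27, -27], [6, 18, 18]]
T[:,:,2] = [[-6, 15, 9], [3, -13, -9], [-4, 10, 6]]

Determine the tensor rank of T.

Lower bound: the mode-2 unfolding of T (rows indexed by j, columns by (i,k) = (0,0), (0,1), (0,2), (1,0), (1,1), (1,2), (2,0), (2,1), (2,2)) is [[-9, 9, -6, 6, -9, 3, -6, 6, -4], [6, 27, 15, -4, -27, -13, 4, 18, 10], [0, 27, 9, 0, -27, -9, 0, 18, 6]].
There the 2×2 minor on rows j ∈ {0, 1}, columns (i,k) ∈ {(0,0), (0,1)} is det [[-9, 9], [6, 27]] = -297 ≠ 0, so this unfolding has rank ≥ 2; CP rank is at least every unfolding rank, so rank(T) ≥ 2. (Flattening ranks never certify an upper bound on CP rank; for that we must actually write T with 2 rank-1 terms.)
Upper bound — finding two terms. Write S_k = T[:,:,k] for the frontal slices: S₀ = [[-9, 6, 0], [6, -4, 0], [-6, 4, 0]], S₁ = [[9, 27, 27], [-9, -27, -27], [6, 18, 18]], S₂ = [[-6, 15, 9], [3, -13, -9], [-4, 10, 6]].
If T = a₁ ⊗ b₁ ⊗ c₁ + a₂ ⊗ b₂ ⊗ c₂ then each S_k = c₁[k]·a₁b₁ᵀ + c₂[k]·a₂b₂ᵀ. S₀ and S₁ are linearly independent, so a₁b₁ᵀ and a₂b₂ᵀ must span the same plane of matrices: they are the rank-1 matrices of the form x·S₀ + y·S₁.
The 2×2 minor of x·S₀ + y·S₁ on rows {0,1}, columns {0,1} is 99·xy = 99·(y)(x), vanishing at (x:y) = (1:0) and (0:1).
M₁ = S₀ = [[-9, 6, 0], [6, -4, 0], [-6, 4, 0]] = −[3, -2, 2][3, -2, 0]ᵀ and M₂ = S₁ = [[9, 27, 27], [-9, -27, -27], [6, 18, 18]] = 3·[3, -3, 2][1, 3, 3]ᵀ, so take a₁ = [3, -2, 2], b₁ = [3, -2, 0], a₂ = [3, -3, 2], b₂ = [1, 3, 3].
Each slice is an integer combination of E₁ = a₁b₁ᵀ and E₂ = a₂b₂ᵀ: S₀ = −E₁, S₁ = 3·E₂, S₂ = −E₁ + E₂; reading off coefficients, c₁ = [-1, 0, -1] and c₂ = [0, 3, 1].
Hence T = [3, -2, 2] ⊗ [3, -2, 0] ⊗ [-1, 0, -1] + [3, -3, 2] ⊗ [1, 3, 3] ⊗ [0, 3, 1], so rank(T) ≤ 2.
These bounds meet, so rank(T) = 2.
Check entry T[1,1,2] = -13: (-2)·(-2)·(-1) + (-3)·(3)·(1) = -13.

2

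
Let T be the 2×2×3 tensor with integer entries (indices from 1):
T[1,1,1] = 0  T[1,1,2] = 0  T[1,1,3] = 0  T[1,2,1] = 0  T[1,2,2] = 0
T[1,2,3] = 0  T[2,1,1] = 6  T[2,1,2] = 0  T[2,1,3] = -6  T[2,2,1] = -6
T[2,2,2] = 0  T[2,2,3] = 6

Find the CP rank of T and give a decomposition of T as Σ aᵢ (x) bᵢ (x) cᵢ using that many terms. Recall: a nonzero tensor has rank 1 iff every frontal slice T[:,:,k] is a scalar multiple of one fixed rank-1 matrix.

rank(T) = 1

Lower bound: T ≠ 0 (e.g. T[2,1,1] = 6), so rank(T) ≥ 1.
Upper bound: if T = a (x) b (x) c then every fibre of T is a multiple of the corresponding factor, so read the factors off the fibres through the nonzero entry T[2,1,1] = 6.
The mode-1 fibre T[:,1,1] = [0, 6] gives a = [0, 1] (primitive direction); the mode-2 fibre T[2,:,1] = [6, -6] gives b = [1, -1]; then c[k] = T[2,1,k] / (a[2]·b[1]) = [6, 0, -6] / 1 = [6, 0, -6].
Expanding [0, 1] (x) [1, -1] (x) [6, 0, -6] reproduces all 12 entries of T, so T = [0, 1] (x) [1, -1] (x) [6, 0, -6] and rank(T) ≤ 1.
These bounds meet, so rank(T) = 1.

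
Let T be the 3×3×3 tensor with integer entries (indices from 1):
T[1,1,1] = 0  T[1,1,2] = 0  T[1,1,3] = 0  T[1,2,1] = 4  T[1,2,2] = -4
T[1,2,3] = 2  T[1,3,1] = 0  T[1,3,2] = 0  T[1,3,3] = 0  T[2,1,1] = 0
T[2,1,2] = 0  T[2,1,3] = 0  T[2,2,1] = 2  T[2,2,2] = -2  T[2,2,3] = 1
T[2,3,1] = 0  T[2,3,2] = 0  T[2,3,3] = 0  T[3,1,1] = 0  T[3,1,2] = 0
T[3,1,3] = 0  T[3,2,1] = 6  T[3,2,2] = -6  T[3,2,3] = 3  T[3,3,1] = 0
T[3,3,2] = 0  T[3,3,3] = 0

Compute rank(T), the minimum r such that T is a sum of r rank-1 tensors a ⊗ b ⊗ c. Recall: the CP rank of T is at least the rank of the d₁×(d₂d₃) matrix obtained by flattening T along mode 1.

Lower bound: T ≠ 0 (e.g. T[1,2,1] = 4), so rank(T) ≥ 1.
Upper bound: if T = a ⊗ b ⊗ c then every fibre of T is a multiple of the corresponding factor, so read the factors off the fibres through the nonzero entry T[1,2,1] = 4.
The mode-1 fibre T[:,2,1] = [4, 2, 6] gives a = [2, 1, 3] (primitive direction); the mode-2 fibre T[1,:,1] = [0, 4, 0] gives b = [0, 1, 0]; then c[k] = T[1,2,k] / (a[1]·b[2]) = [4, -4, 2] / 2 = [2, -2, 1].
Expanding [2, 1, 3] ⊗ [0, 1, 0] ⊗ [2, -2, 1] reproduces all 27 entries of T, so T = [2, 1, 3] ⊗ [0, 1, 0] ⊗ [2, -2, 1] and rank(T) ≤ 1.
These bounds meet, so rank(T) = 1.
Check entry T[2,3,3] = 0: (1)·(0)·(1) = 0.

1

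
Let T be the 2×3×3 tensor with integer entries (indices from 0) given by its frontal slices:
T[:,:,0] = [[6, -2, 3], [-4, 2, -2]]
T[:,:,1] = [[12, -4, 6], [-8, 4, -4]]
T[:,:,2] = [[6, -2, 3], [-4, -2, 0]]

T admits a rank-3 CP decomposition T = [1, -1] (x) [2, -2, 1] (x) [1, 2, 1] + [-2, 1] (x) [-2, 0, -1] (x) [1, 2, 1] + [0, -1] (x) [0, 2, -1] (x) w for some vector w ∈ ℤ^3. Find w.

Subtract the known terms from T to get the rank-1 residual R = [0, -1] (x) [0, 2, -1] (x) w, so R[i,j,k] = a[i]·b[j]·w[k]. Pick indices with nonzero a[1]·b[1] = (-1)·(2) = -2. Only the fibre through (1,1,·) is needed: R[1,1,:] = T[1,1,:] − Σₗ aₗ[1]bₗ[1]cₗ = [2, 4, -2] − (-1)·(-2)·[1, 2, 1] − (1)·(0)·[1, 2, 1] = [0, 0, -4]. Then w[k] = R[1,1,k] / -2 for each k, giving w = [0, 0, -4] / -2 = [0, 0, 2].

w = [0, 0, 2]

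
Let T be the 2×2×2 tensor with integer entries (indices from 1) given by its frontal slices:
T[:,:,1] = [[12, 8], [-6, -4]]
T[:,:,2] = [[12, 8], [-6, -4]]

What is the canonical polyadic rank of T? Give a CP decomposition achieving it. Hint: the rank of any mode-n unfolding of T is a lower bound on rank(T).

Lower bound: T ≠ 0 (e.g. T[1,1,1] = 12), so rank(T) ≥ 1.
Upper bound: if T = a ∘ b ∘ c then every fibre of T is a multiple of the corresponding factor, so read the factors off the fibres through the nonzero entry T[1,1,1] = 12.
The mode-1 fibre T[:,1,1] = [12, -6] gives a = [2, -1] (primitive direction); the mode-2 fibre T[1,:,1] = [12, 8] gives b = [3, 2]; then c[k] = T[1,1,k] / (a[1]·b[1]) = [12, 12] / 6 = [2, 2].
Expanding [2, -1] ∘ [3, 2] ∘ [2, 2] reproduces all 8 entries of T, so T = [2, -1] ∘ [3, 2] ∘ [2, 2] and rank(T) ≤ 1.
These bounds meet, so rank(T) = 1.

rank(T) = 1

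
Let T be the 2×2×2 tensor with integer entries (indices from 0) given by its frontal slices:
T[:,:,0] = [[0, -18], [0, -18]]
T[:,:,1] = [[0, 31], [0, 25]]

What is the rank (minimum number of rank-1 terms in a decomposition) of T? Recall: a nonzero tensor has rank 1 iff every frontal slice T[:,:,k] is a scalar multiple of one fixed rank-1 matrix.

Lower bound: the mode-1 unfolding of T (rows indexed by i, columns by (j,k) = (0,0), (0,1), (1,0), (1,1)) is [[0, 0, -18, 31], [0, 0, -18, 25]].
There the 2×2 minor on rows i ∈ {0, 1}, columns (j,k) ∈ {(1,0), (1,1)} is det [[-18, 31], [-18, 25]] = 108 ≠ 0, so this unfolding has rank ≥ 2; CP rank is at least every unfolding rank, so rank(T) ≥ 2. (Unfolding ranks only ever bound the CP rank from below — rank(T) can be strictly larger than all of them — so the matching upper bound has to come from an explicit 2-term decomposition.)
Upper bound — finding two terms. Every mode-2 slice of T is a multiple of one matrix: T[:,j,:] = b[j]·M with b = [0, 1] and M = [[-18, 31], [-18, 25]] (rows indexed by i, columns by k). So it suffices to write M as a sum of two rank-1 matrices.
Splitting M by its rows (i = 0, 1), M = [1, 0][-18, 31]ᵀ + [0, 1][-18, 25]ᵀ.
Hence T = [1, 0] ⊗ [0, 1] ⊗ [-18, 31] + [0, 1] ⊗ [0, 1] ⊗ [-18, 25], so rank(T) ≤ 2.
These bounds meet, so rank(T) = 2.

2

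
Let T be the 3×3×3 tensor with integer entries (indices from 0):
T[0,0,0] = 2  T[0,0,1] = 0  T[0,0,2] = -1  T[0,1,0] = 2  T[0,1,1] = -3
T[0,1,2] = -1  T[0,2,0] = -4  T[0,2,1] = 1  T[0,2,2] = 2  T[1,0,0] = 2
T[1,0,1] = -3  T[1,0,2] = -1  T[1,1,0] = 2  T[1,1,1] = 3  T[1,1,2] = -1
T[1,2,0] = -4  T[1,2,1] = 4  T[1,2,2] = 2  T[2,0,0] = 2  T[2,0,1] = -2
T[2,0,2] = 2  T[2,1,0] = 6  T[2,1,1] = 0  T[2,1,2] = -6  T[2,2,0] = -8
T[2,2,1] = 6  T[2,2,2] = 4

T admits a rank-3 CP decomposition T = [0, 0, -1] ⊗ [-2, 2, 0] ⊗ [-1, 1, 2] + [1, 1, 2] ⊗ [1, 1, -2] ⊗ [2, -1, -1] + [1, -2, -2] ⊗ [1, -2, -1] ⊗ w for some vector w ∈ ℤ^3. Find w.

Subtract the known terms from T to get the rank-1 residual R = [1, -2, -2] ⊗ [1, -2, -1] ⊗ w, so R[i,j,k] = a[i]·b[j]·w[k]. Pick indices with nonzero a[0]·b[0] = (1)·(1) = 1. Only the fibre through (0,0,·) is needed: R[0,0,:] = T[0,0,:] − Σₗ aₗ[0]bₗ[0]cₗ = [2, 0, -1] − (0)·(-2)·[-1, 1, 2] − (1)·(1)·[2, -1, -1] = [0, 1, 0]. Then w[k] = R[0,0,k] / 1 for each k, giving w = [0, 1, 0] / 1 = [0, 1, 0].

w = [0, 1, 0]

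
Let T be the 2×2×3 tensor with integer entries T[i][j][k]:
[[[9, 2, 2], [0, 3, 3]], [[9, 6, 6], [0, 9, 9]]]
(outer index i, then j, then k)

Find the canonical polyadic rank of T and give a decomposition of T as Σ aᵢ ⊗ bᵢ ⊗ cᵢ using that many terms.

Lower bound: the mode-3 unfolding of T (rows indexed by k, columns by (i,j) = (0,0), (0,1), (1,0), (1,1)) is [[9, 0, 9, 0], [2, 3, 6, 9], [2, 3, 6, 9]].
There the 2×2 minor on rows k ∈ {0, 1}, columns (i,j) ∈ {(0,0), (0,1)} is det [[9, 0], [2, 3]] = 27 ≠ 0, so this unfolding has rank ≥ 2; CP rank is at least every unfolding rank, so rank(T) ≥ 2. (Unfolding ranks only ever bound the CP rank from below — rank(T) can be strictly larger than all of them — so the matching upper bound has to come from an explicit 2-term decomposition.)
Upper bound — finding two terms. Write S_k = T[:,:,k] for the frontal slices: S₀ = [[9, 0], [9, 0]], S₁ = [[2, 3], [6, 9]], S₂ = [[2, 3], [6, 9]].
If T = a₁ ⊗ b₁ ⊗ c₁ + a₂ ⊗ b₂ ⊗ c₂ then each S_k = c₁[k]·a₁b₁ᵀ + c₂[k]·a₂b₂ᵀ. S₀ and S₁ are linearly independent, so a₁b₁ᵀ and a₂b₂ᵀ must span the same plane of matrices: they are the rank-1 matrices of the form x·S₀ + y·S₁.
det(x·S₀ + y·S₁) is 54·xy = 54·(y)(x), vanishing at (x:y) = (1:0) and (0:1).
M₁ = S₀ = [[9, 0], [9, 0]] = 9·(1, 1)(1, 0)ᵀ and M₂ = S₁ = [[2, 3], [6, 9]] = (1, 3)(2, 3)ᵀ, so take a₁ = (1, 1), b₁ = (1, 0), a₂ = (1, 3), b₂ = (2, 3).
Each slice is an integer combination of E₁ = a₁b₁ᵀ and E₂ = a₂b₂ᵀ: S₀ = 9·E₁, S₁ = E₂, S₂ = E₂; reading off coefficients, c₁ = (9, 0, 0) and c₂ = (0, 1, 1).
Hence T = (1, 1) ⊗ (1, 0) ⊗ (9, 0, 0) + (1, 3) ⊗ (2, 3) ⊗ (0, 1, 1), so rank(T) ≤ 2.
These bounds meet, so rank(T) = 2.

rank(T) = 2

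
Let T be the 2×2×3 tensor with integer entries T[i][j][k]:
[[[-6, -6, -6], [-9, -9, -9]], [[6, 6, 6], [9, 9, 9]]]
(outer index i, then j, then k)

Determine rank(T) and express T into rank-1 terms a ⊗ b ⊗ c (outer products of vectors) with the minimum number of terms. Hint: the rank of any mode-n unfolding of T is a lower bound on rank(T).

rank(T) = 1

Lower bound: T ≠ 0 (e.g. T[0,0,0] = -6), so rank(T) ≥ 1.
Upper bound: if T = a ⊗ b ⊗ c then every fibre of T is a multiple of the corresponding factor, so read the factors off the fibres through the nonzero entry T[0,0,0] = -6.
The mode-1 fibre T[:,0,0] = [-6, 6] gives a = [1, -1] (primitive direction); the mode-2 fibre T[0,:,0] = [-6, -9] gives b = [2, 3]; then c[k] = T[0,0,k] / (a[0]·b[0]) = [-6, -6, -6] / 2 = [-3, -3, -3].
Expanding [1, -1] ⊗ [2, 3] ⊗ [-3, -3, -3] reproduces all 12 entries of T, so T = [1, -1] ⊗ [2, 3] ⊗ [-3, -3, -3] and rank(T) ≤ 1.
These bounds meet, so rank(T) = 1.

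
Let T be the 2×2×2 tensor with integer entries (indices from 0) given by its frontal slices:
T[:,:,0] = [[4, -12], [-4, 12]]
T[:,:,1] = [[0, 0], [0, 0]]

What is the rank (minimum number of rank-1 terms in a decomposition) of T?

1

Lower bound: T ≠ 0 (e.g. T[0,0,0] = 4), so rank(T) ≥ 1.
Upper bound: the mode-1 fibre T[:,0,0] = [4, -4] gives a = (1, -1) (primitive direction); the mode-2 fibre T[0,:,0] = [4, -12] gives b = (1, -3); then c[k] = T[0,0,k] / (a[0]·b[0]) = [4, 0] / 1 = (4, 0).
Expanding (1, -1) ⊗ (1, -3) ⊗ (4, 0) reproduces all 8 entries of T, so T = (1, -1) ⊗ (1, -3) ⊗ (4, 0) and rank(T) ≤ 1.
These bounds meet, so rank(T) = 1.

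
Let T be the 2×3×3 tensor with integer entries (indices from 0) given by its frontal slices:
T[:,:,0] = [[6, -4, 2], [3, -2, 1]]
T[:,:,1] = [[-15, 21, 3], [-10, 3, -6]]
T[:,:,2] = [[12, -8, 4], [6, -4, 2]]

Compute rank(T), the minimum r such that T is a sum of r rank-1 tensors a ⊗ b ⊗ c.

Lower bound: the mode-3 unfolding of T (rows indexed by k, columns by (i,j) = (0,0), (0,1), (0,2), (1,0), (1,1), (1,2)) is [[6, -4, 2, 3, -2, 1], [-15, 21, 3, -10, 3, -6], [12, -8, 4, 6, -4, 2]].
There the 2×2 minor on rows k ∈ {0, 1}, columns (i,j) ∈ {(0,0), (0,1)} is det [[6, -4], [-15, 21]] = 66 ≠ 0, so this unfolding has rank ≥ 2; CP rank is at least every unfolding rank, so rank(T) ≥ 2. (This is only a lower bound: in general the CP rank may exceed every unfolding rank, so we still need to exhibit 2 rank-1 terms summing to T.)
Upper bound — finding two terms. Write S_k = T[:,:,k] for the frontal slices: S₀ = [[6, -4, 2], [3, -2, 1]], S₁ = [[-15, 21, 3], [-10, 3, -6]], S₂ = [[12, -8, 4], [6, -4, 2]].
If T = a₁ ⊗ b₁ ⊗ c₁ + a₂ ⊗ b₂ ⊗ c₂ then each S_k = c₁[k]·a₁b₁ᵀ + c₂[k]·a₂b₂ᵀ. S₀ and S₁ are linearly independent, so a₁b₁ᵀ and a₂b₂ᵀ must span the same plane of matrices: they are the rank-1 matrices of the form x·S₀ + y·S₁.
The 2×2 minor of x·S₀ + y·S₁ on rows {0,1}, columns {0,1} is −55·xy + 165·y² = (-55)·(x − 3·y)(y), vanishing at (x:y) = (3:1) and (1:0).
M₁ = 3·S₀ + S₁ = [[3, 9, 9], [-1, -3, -3]] = (3, -1)(1, 3, 3)ᵀ and M₂ = S₀ = [[6, -4, 2], [3, -2, 1]] = (2, 1)(3, -2, 1)ᵀ, so take a₁ = (3, -1), b₁ = (1, 3, 3), a₂ = (2, 1), b₂ = (3, -2, 1).
Each slice is an integer combination of E₁ = a₁b₁ᵀ and E₂ = a₂b₂ᵀ: S₀ = E₂, S₁ = E₁ − 3·E₂, S₂ = 2·E₂; reading off coefficients, c₁ = (0, 1, 0) and c₂ = (1, -3, 2).
Hence T = (3, -1) ⊗ (1, 3, 3) ⊗ (0, 1, 0) + (2, 1) ⊗ (3, -2, 1) ⊗ (1, -3, 2), so rank(T) ≤ 2.
These bounds meet, so rank(T) = 2.
Check entry T[0,0,0] = 6: (3)·(1)·(0) + (2)·(3)·(1) = 6.

2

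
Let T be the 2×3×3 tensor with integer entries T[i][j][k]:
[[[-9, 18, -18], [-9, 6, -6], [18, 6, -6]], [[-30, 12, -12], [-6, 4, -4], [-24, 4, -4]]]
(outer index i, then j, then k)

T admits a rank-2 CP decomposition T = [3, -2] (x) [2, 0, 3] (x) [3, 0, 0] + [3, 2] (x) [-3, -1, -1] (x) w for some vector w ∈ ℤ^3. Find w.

Subtract the known terms from T to get the rank-1 residual R = [3, 2] (x) [-3, -1, -1] (x) w, so R[i,j,k] = a[i]·b[j]·w[k]. Pick indices with nonzero a[0]·b[0] = (3)·(-3) = -9. Only the fibre through (0,0,·) is needed: R[0,0,:] = T[0,0,:] − Σₗ aₗ[0]bₗ[0]cₗ = [-9, 18, -18] − (3)·(2)·[3, 0, 0] = [-27, 18, -18]. Then w[k] = R[0,0,k] / -9 for each k, giving w = [-27, 18, -18] / -9 = [3, -2, 2].

w = [3, -2, 2]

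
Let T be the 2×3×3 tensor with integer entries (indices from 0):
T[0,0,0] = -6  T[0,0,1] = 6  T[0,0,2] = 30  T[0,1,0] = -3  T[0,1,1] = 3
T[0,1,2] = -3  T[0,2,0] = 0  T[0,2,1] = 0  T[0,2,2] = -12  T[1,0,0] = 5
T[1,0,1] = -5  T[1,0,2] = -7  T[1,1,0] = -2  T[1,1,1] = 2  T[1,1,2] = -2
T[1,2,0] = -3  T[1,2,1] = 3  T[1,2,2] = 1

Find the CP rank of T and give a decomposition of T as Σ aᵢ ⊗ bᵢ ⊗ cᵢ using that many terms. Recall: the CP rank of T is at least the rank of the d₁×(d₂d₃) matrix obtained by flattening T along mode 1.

Lower bound: the mode-3 unfolding of T (rows indexed by k, columns by (i,j) = (0,0), (0,1), (0,2), (1,0), (1,1), (1,2)) is [[-6, -3, 0, 5, -2, -3], [6, 3, 0, -5, 2, 3], [30, -3, -12, -7, -2, 1]].
There the 2×2 minor on rows k ∈ {0, 2}, columns (i,j) ∈ {(0,0), (0,1)} is det [[-6, -3], [30, -3]] = 108 ≠ 0, so this unfolding has rank ≥ 2; CP rank is at least every unfolding rank, so rank(T) ≥ 2. (Unfolding ranks only ever bound the CP rank from below — rank(T) can be strictly larger than all of them — so the matching upper bound has to come from an explicit 2-term decomposition.)
Upper bound — finding two terms. Write S_k = T[:,:,k] for the frontal slices: S₀ = [[-6, -3, 0], [5, -2, -3]], S₁ = [[6, 3, 0], [-5, 2, 3]], S₂ = [[30, -3, -12], [-7, -2, 1]].
If T = a₁ ⊗ b₁ ⊗ c₁ + a₂ ⊗ b₂ ⊗ c₂ then each S_k = c₁[k]·a₁b₁ᵀ + c₂[k]·a₂b₂ᵀ. S₀ and S₂ are linearly independent, so a₁b₁ᵀ and a₂b₂ᵀ must span the same plane of matrices: they are the rank-1 matrices of the form x·S₀ + y·S₂.
The 2×2 minor of x·S₀ + y·S₂ on rows {0,1}, columns {0,1} is 27·x² − 54·xy − 81·y² = 27·(x − 3·y)(x + y), vanishing at (x:y) = (3:1) and (1:-1).
M₁ = 3·S₀ + S₂ = [[12, -12, -12], [8, -8, -8]] = 4·[3, 2][1, -1, -1]ᵀ and M₂ = S₀ − S₂ = [[-36, 0, 12], [12, 0, -4]] = (-4)·[3, -1][3, 0, -1]ᵀ, so take a₁ = [3, 2], b₁ = [1, -1, -1], a₂ = [3, -1], b₂ = [3, 0, -1].
Each slice is an integer combination of E₁ = a₁b₁ᵀ and E₂ = a₂b₂ᵀ: S₀ = E₁ − E₂, S₁ = −E₁ + E₂, S₂ = E₁ + 3·E₂; reading off coefficients, c₁ = [1, -1, 1] and c₂ = [-1, 1, 3].
Hence T = [3, 2] ⊗ [1, -1, -1] ⊗ [1, -1, 1] + [3, -1] ⊗ [3, 0, -1] ⊗ [-1, 1, 3], so rank(T) ≤ 2.
These bounds meet, so rank(T) = 2.
Check entry T[1,1,2] = -2: (2)·(-1)·(1) + (-1)·(0)·(3) = -2.

rank(T) = 2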